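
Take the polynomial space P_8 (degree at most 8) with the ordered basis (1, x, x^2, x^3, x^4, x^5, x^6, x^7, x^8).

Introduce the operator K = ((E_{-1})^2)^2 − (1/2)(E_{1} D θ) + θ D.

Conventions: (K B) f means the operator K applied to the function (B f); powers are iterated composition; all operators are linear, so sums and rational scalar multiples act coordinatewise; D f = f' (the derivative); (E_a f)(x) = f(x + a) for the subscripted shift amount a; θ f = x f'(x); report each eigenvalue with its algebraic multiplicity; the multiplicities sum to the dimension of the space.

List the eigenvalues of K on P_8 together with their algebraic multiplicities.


image of 1: 1
image of x: x - 9/2
image of x^2: x^2 - 8x + 14
image of x^3: x^3 - (21/2)x^2 + 39x - 137/2
image of x^4: x^4 - 12x^3 + 72x^2 - 280x + 248
image of x^5: x^5 - (25/2)x^4 + 110x^3 - 715x^2 + 1230x - 2073/2
image of x^6: x^6 - 12x^5 + 150x^4 - 1460x^3 + 3660x^2 - 6234x + 4078
image of x^7: x^7 - (21/2)x^6 + 189x^5 - (5215/2)x^4 + 8470x^3 - (43743/2)x^2 + 28525x - 32817/2
image of x^8: x^8 - 8x^7 + 224x^6 - 4256x^5 + 16800x^4 - 58464x^3 + 114016x^2 - 131296x + 65504
the matrix is upper triangular; its diagonal is (1, 1, 1, 1, 1, 1, 1, 1, 1)
for a triangular matrix the eigenvalues are the diagonal entries, with algebraic multiplicity their repetition count

λ = 1 (multiplicity 9)


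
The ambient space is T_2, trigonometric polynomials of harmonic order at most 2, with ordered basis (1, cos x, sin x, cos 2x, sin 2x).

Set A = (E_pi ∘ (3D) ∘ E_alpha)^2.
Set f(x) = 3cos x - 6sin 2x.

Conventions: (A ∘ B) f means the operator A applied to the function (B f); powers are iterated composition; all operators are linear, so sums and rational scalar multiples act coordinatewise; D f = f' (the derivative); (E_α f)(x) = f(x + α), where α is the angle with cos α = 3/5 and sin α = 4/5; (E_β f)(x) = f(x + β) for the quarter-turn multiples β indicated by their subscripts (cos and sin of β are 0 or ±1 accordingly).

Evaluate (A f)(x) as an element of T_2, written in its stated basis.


E_alpha f = (9/5)cos x - (12/5)sin x - (144/25)cos 2x + (42/25)sin 2x
D E_alpha f = -(12/5)cos x - (9/5)sin x + (84/25)cos 2x + (288/25)sin 2x
(3D) E_alpha f = -(36/5)cos x - (27/5)sin x + (252/25)cos 2x + (864/25)sin 2x
E_pi (3D) E_alpha f = (36/5)cos x + (27/5)sin x + (252/25)cos 2x + (864/25)sin 2x
E_alpha (E_pi ∘ (3D) ∘ E_alpha) f = (216/25)cos x - (63/25)sin x + (18972/625)cos 2x - (12096/625)sin 2x
D E_alpha (E_pi ∘ (3D) ∘ E_alpha) f = -(63/25)cos x - (216/25)sin x - (24192/625)cos 2x - (37944/625)sin 2x
(3D) E_alpha (E_pi ∘ (3D) ∘ E_alpha) f = -(189/25)cos x - (648/25)sin x - (72576/625)cos 2x - (113832/625)sin 2x
E_pi (3D) E_alpha (E_pi ∘ (3D) ∘ E_alpha) f = (189/25)cos x + (648/25)sin x - (72576/625)cos 2x - (113832/625)sin 2x

g(x) = (189/25)cos x + (648/25)sin x - (72576/625)cos 2x - (113832/625)sin 2x


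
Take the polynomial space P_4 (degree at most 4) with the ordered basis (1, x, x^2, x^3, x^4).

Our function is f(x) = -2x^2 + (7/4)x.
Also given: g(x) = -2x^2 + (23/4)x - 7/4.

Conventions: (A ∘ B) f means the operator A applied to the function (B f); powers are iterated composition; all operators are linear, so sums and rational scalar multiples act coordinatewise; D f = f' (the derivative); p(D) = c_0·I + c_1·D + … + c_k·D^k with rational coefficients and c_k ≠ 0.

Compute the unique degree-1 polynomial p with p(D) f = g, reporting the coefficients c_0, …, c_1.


c_0 = 1, c_1 = -1

D^0 f = -2x^2 + (7/4)x
D^1 f = -4x + 7/4
matching coefficients of g against c_0 f + c_1 Df + … from the top degree down determines the c_i
solution: c_0 = 1, c_1 = -1


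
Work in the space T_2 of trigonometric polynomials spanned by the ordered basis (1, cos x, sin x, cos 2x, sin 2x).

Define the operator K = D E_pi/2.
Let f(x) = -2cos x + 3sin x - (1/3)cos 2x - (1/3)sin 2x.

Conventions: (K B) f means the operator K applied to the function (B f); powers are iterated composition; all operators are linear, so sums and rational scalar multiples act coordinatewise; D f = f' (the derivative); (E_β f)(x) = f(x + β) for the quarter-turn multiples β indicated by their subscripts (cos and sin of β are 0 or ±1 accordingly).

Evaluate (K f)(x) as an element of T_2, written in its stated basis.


the image equals g(x) = 2cos x - 3sin x + (2/3)cos 2x - (2/3)sin 2x

E_pi/2 f = 3cos x + 2sin x + (1/3)cos 2x + (1/3)sin 2x
D E_pi/2 f = 2cos x - 3sin x + (2/3)cos 2x - (2/3)sin 2x


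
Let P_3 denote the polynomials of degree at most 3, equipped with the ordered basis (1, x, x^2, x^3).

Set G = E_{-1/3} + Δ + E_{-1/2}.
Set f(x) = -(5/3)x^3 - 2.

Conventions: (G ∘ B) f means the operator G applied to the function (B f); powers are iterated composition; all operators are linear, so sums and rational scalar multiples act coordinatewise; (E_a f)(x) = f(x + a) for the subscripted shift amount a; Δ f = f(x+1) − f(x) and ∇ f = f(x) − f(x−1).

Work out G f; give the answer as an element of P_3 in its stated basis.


g(x) = -(10/3)x^3 - (5/6)x^2 - (245/36)x - 3497/648

E_{-1/3} f = -(5/3)x^3 + (5/3)x^2 - (5/9)x - 157/81
Δ f = -5x^2 - 5x - 5/3
E_{-1/2} f = -(5/3)x^3 + (5/2)x^2 - (5/4)x - 43/24
(E_{-1/3} + Δ + E_{-1/2}) f = -(10/3)x^3 - (5/6)x^2 - (245/36)x - 3497/648


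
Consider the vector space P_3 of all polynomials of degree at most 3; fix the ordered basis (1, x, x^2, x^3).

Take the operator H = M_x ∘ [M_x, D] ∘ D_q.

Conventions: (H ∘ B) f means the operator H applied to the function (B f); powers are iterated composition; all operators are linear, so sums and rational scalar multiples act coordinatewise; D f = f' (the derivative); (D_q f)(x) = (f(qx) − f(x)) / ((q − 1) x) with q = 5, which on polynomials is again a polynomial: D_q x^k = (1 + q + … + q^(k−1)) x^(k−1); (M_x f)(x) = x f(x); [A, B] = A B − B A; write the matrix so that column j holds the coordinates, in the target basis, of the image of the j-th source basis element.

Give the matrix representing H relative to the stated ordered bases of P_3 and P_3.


the matrix is [[0, 0, 0, 0]; [0, -1, 0, 0]; [0, 0, -6, 0]; [0, 0, 0, -31]] (rows listed top to bottom)

image of 1: 0
image of x: -x
image of x^2: -6x^2
image of x^3: -31x^3
each image's coordinates form column j of the matrix


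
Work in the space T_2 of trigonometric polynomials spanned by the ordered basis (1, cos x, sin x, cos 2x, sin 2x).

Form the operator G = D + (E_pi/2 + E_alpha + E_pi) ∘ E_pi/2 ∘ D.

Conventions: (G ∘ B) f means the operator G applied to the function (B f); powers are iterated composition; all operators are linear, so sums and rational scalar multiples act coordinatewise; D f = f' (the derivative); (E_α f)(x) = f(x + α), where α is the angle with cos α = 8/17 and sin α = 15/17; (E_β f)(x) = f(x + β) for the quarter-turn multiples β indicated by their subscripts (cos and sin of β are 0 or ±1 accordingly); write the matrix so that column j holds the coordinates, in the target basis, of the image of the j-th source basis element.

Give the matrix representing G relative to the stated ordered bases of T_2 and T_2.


image of 1: 0
image of cos x: (9/17)cos x + (15/17)sin x
image of sin x: -(15/17)cos x + (9/17)sin x
image of cos 2x: (480/289)cos 2x - (900/289)sin 2x
image of sin 2x: (900/289)cos 2x + (480/289)sin 2x
each image's coordinates form column j of the matrix

the matrix is [[0, 0, 0, 0, 0]; [0, 9/17, -15/17, 0, 0]; [0, 15/17, 9/17, 0, 0]; [0, 0, 0, 480/289, 900/289]; [0, 0, 0, -900/289, 480/289]] (rows listed top to bottom)


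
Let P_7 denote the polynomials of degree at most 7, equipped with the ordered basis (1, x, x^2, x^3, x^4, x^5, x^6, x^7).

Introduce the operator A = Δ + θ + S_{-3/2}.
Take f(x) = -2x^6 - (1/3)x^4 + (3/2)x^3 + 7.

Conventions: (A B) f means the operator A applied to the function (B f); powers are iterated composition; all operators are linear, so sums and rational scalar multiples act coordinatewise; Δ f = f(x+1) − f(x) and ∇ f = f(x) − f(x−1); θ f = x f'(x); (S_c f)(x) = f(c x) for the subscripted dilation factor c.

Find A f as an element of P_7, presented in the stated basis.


the result is g(x) = -(1113/32)x^6 - 12x^5 - (1585/48)x^4 - (2011/48)x^3 - (55/2)x^2 - (53/6)x + 37/6

Δ f = -12x^5 - 30x^4 - (124/3)x^3 - (55/2)x^2 - (53/6)x - 5/6
θ f = -12x^6 - (4/3)x^4 + (9/2)x^3
S_{-3/2} f = -(729/32)x^6 - (27/16)x^4 - (81/16)x^3 + 7
(Δ + θ + S_{-3/2}) f = -(1113/32)x^6 - 12x^5 - (1585/48)x^4 - (2011/48)x^3 - (55/2)x^2 - (53/6)x + 37/6


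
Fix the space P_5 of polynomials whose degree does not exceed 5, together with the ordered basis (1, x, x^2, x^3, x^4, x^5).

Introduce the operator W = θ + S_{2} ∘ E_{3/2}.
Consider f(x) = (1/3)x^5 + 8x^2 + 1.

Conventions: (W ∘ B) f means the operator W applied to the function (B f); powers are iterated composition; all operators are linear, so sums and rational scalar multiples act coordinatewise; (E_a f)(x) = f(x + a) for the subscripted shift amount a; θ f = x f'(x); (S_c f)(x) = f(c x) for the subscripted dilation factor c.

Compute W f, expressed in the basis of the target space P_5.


θ f = (5/3)x^5 + 16x^2
E_{3/2} f = (1/3)x^5 + (5/2)x^4 + (15/2)x^3 + (77/4)x^2 + (519/16)x + 689/32
S_{2} E_{3/2} f = (32/3)x^5 + 40x^4 + 60x^3 + 77x^2 + (519/8)x + 689/32
(θ + S_{2} ∘ E_{3/2}) f = (37/3)x^5 + 40x^4 + 60x^3 + 93x^2 + (519/8)x + 689/32

the image equals g(x) = (37/3)x^5 + 40x^4 + 60x^3 + 93x^2 + (519/8)x + 689/32


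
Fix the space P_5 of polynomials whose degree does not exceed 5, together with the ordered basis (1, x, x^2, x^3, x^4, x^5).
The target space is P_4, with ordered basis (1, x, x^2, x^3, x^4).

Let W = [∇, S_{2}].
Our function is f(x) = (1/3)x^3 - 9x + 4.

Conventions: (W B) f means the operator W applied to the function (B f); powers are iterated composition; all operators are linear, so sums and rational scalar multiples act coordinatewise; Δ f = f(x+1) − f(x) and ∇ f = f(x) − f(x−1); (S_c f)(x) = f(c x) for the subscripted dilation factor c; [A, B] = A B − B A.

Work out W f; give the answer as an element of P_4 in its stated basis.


S_{2} f = (8/3)x^3 - 18x + 4
∇ S_{2} f = 8x^2 - 8x - 46/3
∇ f = x^2 - x - 26/3
S_{2} ∇ f = 4x^2 - 2x - 26/3
[∇, S_{2}] f = 4x^2 - 6x - 20/3

the image equals g(x) = 4x^2 - 6x - 20/3


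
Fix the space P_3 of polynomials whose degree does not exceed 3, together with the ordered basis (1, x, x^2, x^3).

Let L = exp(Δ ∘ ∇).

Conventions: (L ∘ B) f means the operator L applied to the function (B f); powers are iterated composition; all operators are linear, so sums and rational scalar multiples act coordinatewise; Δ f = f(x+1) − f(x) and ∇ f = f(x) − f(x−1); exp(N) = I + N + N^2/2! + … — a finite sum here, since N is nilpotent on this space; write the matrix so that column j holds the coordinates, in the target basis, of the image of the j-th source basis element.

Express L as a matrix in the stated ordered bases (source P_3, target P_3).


image of 1: 1
image of x: x
image of x^2: x^2 + 2
image of x^3: x^3 + 6x
each image's coordinates form column j of the matrix

the matrix is [[1, 0, 2, 0]; [0, 1, 0, 6]; [0, 0, 1, 0]; [0, 0, 0, 1]] (rows listed top to bottom)


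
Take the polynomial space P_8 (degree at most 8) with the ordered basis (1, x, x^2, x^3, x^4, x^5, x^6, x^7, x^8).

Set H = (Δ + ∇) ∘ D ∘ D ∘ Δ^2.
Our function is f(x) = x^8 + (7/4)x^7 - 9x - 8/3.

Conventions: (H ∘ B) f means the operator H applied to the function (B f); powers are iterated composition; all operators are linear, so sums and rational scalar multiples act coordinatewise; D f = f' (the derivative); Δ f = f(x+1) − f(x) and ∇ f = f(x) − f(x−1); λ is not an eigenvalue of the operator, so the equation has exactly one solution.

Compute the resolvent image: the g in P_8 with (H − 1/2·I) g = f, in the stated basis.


write g with unknown coordinates in the stated basis and equate coefficients in (H − 1/2·I) g = f
solving from the highest basis element down gives g = -2x^8 - (7/2)x^7 - 53760x^3 - 196560x^2 - 312462x - 561944/3
check: H g = -26880x^3 - 98280x^2 - 156240x - 93660
so H g − 1/2·g = x^8 + (7/4)x^7 - 9x - 8/3 = f ✓

the result is g(x) = -2x^8 - (7/2)x^7 - 53760x^3 - 196560x^2 - 312462x - 561944/3


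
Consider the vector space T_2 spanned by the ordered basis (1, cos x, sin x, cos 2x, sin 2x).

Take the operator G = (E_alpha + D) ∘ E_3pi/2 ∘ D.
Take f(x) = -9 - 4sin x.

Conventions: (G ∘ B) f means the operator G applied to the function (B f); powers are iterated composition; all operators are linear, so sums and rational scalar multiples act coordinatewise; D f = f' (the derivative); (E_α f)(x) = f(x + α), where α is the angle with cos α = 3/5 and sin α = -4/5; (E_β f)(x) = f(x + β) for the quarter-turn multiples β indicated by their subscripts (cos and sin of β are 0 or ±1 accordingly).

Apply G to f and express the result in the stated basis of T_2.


D f = -4cos x
E_3pi/2 D f = -4sin x
E_alpha E_3pi/2 D f = (16/5)cos x - (12/5)sin x
D E_3pi/2 D f = -4cos x
(E_alpha + D) E_3pi/2 D f = -(4/5)cos x - (12/5)sin x

the result is g(x) = -(4/5)cos x - (12/5)sin x


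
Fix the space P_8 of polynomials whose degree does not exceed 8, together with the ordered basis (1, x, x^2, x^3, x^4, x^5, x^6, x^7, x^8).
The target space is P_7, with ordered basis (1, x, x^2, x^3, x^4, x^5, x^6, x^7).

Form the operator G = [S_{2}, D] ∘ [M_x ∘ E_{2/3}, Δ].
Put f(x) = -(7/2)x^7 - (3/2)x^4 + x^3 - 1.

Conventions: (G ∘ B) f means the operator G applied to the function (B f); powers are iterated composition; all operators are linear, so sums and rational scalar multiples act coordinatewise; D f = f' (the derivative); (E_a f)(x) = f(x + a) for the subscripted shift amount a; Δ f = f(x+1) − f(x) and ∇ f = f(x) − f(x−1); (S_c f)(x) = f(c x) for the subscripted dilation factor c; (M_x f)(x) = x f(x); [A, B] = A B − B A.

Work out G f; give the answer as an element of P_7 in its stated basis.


g(x) = -1568x^6 - 7840x^5 - (49000/3)x^4 - (491296/27)x^3 - (309166/27)x^2 - (312730/81)x - 793975/1458

Δ f = -(49/2)x^6 - (147/2)x^5 - (245/2)x^4 - (257/2)x^3 - (159/2)x^2 - (55/2)x - 4
E_{2/3} Δ f = -(49/2)x^6 - (343/2)x^5 - (3185/6)x^4 - (50059/54)x^3 - (51491/54)x^2 - (87799/162)x - 96059/729
M_x E_{2/3} Δ f = -(49/2)x^7 - (343/2)x^6 - (3185/6)x^5 - (50059/54)x^4 - (51491/54)x^3 - (87799/162)x^2 - (96059/729)x
E_{2/3} f = -(7/2)x^7 - (49/3)x^6 - (98/3)x^5 - (2041/54)x^4 - (2203/81)x^3 - (946/81)x^2 - (1892/729)x - 2635/2187
M_x E_{2/3} f = -(7/2)x^8 - (49/3)x^7 - (98/3)x^6 - (2041/54)x^5 - (2203/81)x^4 - (946/81)x^3 - (1892/729)x^2 - (2635/2187)x
Δ (M_x ∘ E_{2/3}) f = -28x^7 - (637/3)x^6 - 735x^5 - (80765/54)x^4 - (154528/81)x^3 - (40694/27)x^2 - (986093/1458)x - 290812/2187
[M_x ∘ E_{2/3}, Δ] f = (7/2)x^7 + (245/6)x^6 + (1225/6)x^5 + (15353/27)x^4 + (154583/162)x^3 + (156365/162)x^2 + (793975/1458)x + 290812/2187
D [M_x ∘ E_{2/3}, Δ] f = (49/2)x^6 + 245x^5 + (6125/6)x^4 + (61412/27)x^3 + (154583/54)x^2 + (156365/81)x + 793975/1458
S_{2} D [M_x ∘ E_{2/3}, Δ] f = 1568x^6 + 7840x^5 + (49000/3)x^4 + (491296/27)x^3 + (309166/27)x^2 + (312730/81)x + 793975/1458
S_{2} [M_x ∘ E_{2/3}, Δ] f = 448x^7 + (7840/3)x^6 + (19600/3)x^5 + (245648/27)x^4 + (618332/81)x^3 + (312730/81)x^2 + (793975/729)x + 290812/2187
D S_{2} [M_x ∘ E_{2/3}, Δ] f = 3136x^6 + 15680x^5 + (98000/3)x^4 + (982592/27)x^3 + (618332/27)x^2 + (625460/81)x + 793975/729
[S_{2}, D] [M_x ∘ E_{2/3}, Δ] f = -1568x^6 - 7840x^5 - (49000/3)x^4 - (491296/27)x^3 - (309166/27)x^2 - (312730/81)x - 793975/1458


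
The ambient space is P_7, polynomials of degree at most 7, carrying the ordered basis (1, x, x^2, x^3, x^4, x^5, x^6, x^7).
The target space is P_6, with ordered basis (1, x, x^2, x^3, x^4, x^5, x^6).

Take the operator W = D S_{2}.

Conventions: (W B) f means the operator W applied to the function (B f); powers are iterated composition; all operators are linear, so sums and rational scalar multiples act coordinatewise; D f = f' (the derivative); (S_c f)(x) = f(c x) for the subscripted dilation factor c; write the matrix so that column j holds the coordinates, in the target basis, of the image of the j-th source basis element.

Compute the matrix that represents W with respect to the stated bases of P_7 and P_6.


the matrix is [[0, 2, 0, 0, 0, 0, 0, 0]; [0, 0, 8, 0, 0, 0, 0, 0]; [0, 0, 0, 24, 0, 0, 0, 0]; [0, 0, 0, 0, 64, 0, 0, 0]; [0, 0, 0, 0, 0, 160, 0, 0]; [0, 0, 0, 0, 0, 0, 384, 0]; [0, 0, 0, 0, 0, 0, 0, 896]] (rows listed top to bottom)

image of 1: 0
image of x: 2
image of x^2: 8x
image of x^3: 24x^2
image of x^4: 64x^3
image of x^5: 160x^4
image of x^6: 384x^5
image of x^7: 896x^6
each image's coordinates form column j of the matrix


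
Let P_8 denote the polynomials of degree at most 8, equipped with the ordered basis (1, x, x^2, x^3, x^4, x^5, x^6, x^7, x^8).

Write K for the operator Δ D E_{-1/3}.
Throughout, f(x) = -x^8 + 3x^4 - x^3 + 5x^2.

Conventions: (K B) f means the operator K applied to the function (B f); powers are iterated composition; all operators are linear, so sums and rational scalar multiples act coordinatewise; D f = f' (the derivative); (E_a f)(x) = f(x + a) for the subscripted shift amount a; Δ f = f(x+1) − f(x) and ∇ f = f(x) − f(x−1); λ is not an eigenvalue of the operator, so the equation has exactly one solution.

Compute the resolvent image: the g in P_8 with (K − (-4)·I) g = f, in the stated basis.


write g with unknown coordinates in the stated basis and equate coefficients in (K − (-4)·I) g = f
solving from the highest basis element down gives g = -(1/4)x^8 + (7/2)x^6 + (7/2)x^5 - (59/3)x^4 - (3457/108)x^3 + (1913/54)x^2 + (37123/648)x - 54223/11664
check: K g = -14x^6 - 14x^5 + (245/3)x^4 + (3430/27)x^3 - (3691/27)x^2 - (37123/162)x + 54223/2916
so K g − (-4)·g = -x^8 + 3x^4 - x^3 + 5x^2 = f ✓

the image equals g(x) = -(1/4)x^8 + (7/2)x^6 + (7/2)x^5 - (59/3)x^4 - (3457/108)x^3 + (1913/54)x^2 + (37123/648)x - 54223/11664


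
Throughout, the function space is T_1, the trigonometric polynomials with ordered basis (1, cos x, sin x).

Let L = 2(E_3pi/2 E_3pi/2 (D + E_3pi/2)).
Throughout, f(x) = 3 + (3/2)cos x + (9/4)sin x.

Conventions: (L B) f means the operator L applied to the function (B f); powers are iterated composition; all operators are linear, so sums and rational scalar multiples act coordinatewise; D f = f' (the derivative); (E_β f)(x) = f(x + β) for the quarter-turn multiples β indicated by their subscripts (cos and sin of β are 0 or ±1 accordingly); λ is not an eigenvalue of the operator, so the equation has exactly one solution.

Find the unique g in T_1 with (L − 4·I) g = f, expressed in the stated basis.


g(x) = -3/2 - (3/8)cos x - (9/16)sin x

write g with unknown coordinates in the stated basis and equate coefficients in (L − 4·I) g = f
solving from the highest basis element down gives g = -3/2 - (3/8)cos x - (9/16)sin x
check: L g = -3
so L g − 4·g = 3 + (3/2)cos x + (9/4)sin x = f ✓


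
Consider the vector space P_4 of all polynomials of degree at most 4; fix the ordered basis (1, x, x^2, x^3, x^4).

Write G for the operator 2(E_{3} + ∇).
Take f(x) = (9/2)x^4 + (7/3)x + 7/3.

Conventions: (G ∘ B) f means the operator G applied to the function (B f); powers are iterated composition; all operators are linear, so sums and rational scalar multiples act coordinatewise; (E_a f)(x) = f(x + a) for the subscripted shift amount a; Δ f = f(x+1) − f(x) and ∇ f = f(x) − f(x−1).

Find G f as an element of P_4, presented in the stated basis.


E_{3} f = (9/2)x^4 + 54x^3 + 243x^2 + (1465/3)x + 2243/6
∇ f = 18x^3 - 27x^2 + 18x - 13/6
(E_{3} + ∇) f = (9/2)x^4 + 72x^3 + 216x^2 + (1519/3)x + 1115/3
(2(E_{3} + ∇)) f = 9x^4 + 144x^3 + 432x^2 + (3038/3)x + 2230/3

the image equals g(x) = 9x^4 + 144x^3 + 432x^2 + (3038/3)x + 2230/3


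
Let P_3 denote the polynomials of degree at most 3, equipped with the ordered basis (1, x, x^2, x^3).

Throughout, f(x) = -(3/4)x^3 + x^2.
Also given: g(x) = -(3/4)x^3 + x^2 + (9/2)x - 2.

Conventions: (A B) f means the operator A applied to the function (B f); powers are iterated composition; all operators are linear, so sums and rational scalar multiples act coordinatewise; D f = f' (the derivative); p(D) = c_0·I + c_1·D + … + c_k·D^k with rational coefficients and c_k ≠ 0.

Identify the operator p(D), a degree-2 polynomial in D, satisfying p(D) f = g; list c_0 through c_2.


p(D) = I − D^2, i.e. c_0 = 1, c_1 = 0, c_2 = -1

D^0 f = -(3/4)x^3 + x^2
D^1 f = -(9/4)x^2 + 2x
D^2 f = -(9/2)x + 2
matching coefficients of g against c_0 f + c_1 Df + … from the top degree down determines the c_i
solution: c_0 = 1, c_1 = 0, c_2 = -1


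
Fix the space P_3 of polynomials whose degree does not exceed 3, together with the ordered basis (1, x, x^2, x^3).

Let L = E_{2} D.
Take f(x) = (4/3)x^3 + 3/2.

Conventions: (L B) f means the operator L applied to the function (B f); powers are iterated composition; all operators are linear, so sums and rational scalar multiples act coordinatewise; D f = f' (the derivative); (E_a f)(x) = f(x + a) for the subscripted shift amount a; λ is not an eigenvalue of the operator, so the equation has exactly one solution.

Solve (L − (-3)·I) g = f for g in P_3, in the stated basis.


g(x) = (4/9)x^3 - (4/9)x^2 - (40/27)x - 31/162

write g with unknown coordinates in the stated basis and equate coefficients in (L − (-3)·I) g = f
solving from the highest basis element down gives g = (4/9)x^3 - (4/9)x^2 - (40/27)x - 31/162
check: L g = (4/3)x^2 + (40/9)x + 56/27
so L g − (-3)·g = (4/3)x^3 + 3/2 = f ✓


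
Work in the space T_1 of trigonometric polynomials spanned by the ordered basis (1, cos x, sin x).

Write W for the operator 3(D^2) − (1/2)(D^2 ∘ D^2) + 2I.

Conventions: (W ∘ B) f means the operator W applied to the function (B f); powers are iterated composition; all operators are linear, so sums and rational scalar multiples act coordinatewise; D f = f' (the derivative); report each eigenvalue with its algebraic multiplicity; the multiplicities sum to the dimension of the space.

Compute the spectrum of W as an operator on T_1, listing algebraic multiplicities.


image of 1: 2
image of cos x: -(3/2)cos x
image of sin x: -(3/2)sin x
the matrix is diagonal; its diagonal is (2, -3/2, -3/2)
for a triangular matrix the eigenvalues are the diagonal entries, with algebraic multiplicity their repetition count

λ = -3/2 (multiplicity 2), λ = 2 (multiplicity 1)


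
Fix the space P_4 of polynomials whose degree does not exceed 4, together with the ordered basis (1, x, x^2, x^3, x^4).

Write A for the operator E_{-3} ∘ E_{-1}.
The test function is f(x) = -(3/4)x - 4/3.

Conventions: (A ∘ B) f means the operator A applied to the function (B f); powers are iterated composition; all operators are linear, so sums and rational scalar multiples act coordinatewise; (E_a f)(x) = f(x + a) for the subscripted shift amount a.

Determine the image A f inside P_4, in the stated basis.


g(x) = -(3/4)x + 5/3

E_{-1} f = -(3/4)x - 7/12
E_{-3} E_{-1} f = -(3/4)x + 5/3


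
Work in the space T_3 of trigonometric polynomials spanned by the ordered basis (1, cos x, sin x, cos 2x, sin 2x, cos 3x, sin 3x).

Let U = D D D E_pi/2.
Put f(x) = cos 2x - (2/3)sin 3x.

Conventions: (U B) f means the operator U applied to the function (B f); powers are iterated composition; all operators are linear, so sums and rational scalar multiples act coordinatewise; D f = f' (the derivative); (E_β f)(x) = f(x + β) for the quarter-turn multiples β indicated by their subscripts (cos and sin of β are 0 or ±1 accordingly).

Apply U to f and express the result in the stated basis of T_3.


the result is g(x) = -8sin 2x + 18sin 3x

E_pi/2 f = -cos 2x + (2/3)cos 3x
D E_pi/2 f = 2sin 2x - 2sin 3x
D D E_pi/2 f = 4cos 2x - 6cos 3x
D D D E_pi/2 f = -8sin 2x + 18sin 3x


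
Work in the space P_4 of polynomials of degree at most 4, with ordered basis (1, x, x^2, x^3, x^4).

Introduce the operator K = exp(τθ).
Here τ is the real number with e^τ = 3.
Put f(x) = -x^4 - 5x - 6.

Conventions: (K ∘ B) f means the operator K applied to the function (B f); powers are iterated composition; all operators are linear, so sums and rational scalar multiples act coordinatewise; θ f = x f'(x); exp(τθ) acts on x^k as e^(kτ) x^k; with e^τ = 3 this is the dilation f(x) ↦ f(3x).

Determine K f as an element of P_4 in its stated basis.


exp(τθ) x^k = e^(kτ) x^k; with e^τ = 3 this sends x^k to 3^k x^k
x ↦ 3 x
x^4 ↦ 81 x^4
applying this coordinatewise to f: exp(τθ) f = -81x^4 - 15x - 6

the result is g(x) = -81x^4 - 15x - 6


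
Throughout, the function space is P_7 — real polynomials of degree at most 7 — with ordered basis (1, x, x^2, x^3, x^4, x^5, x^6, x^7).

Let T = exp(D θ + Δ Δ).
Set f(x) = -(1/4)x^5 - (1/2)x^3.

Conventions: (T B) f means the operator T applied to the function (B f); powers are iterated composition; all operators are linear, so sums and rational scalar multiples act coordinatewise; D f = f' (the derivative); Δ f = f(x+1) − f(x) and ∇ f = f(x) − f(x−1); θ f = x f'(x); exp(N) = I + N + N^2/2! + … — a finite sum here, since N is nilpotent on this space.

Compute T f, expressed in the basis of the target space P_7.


order-1 term: -(25/4)x^4 - 5x^3 - (39/2)x^2 - (41/2)x - 21/2
order-2 term: -50x^3 - 60x^2 - 129x - 177/2
order-3 term: -150x^2 - 180x - 183
order-4 term: -150x - 120
order-5 term: -30
the series for exp(D θ + Δ Δ) f terminates at order 5
exp(D θ + Δ Δ) f = -(1/4)x^5 - (25/4)x^4 - (111/2)x^3 - (459/2)x^2 - (959/2)x - 432

the result is g(x) = -(1/4)x^5 - (25/4)x^4 - (111/2)x^3 - (459/2)x^2 - (959/2)x - 432


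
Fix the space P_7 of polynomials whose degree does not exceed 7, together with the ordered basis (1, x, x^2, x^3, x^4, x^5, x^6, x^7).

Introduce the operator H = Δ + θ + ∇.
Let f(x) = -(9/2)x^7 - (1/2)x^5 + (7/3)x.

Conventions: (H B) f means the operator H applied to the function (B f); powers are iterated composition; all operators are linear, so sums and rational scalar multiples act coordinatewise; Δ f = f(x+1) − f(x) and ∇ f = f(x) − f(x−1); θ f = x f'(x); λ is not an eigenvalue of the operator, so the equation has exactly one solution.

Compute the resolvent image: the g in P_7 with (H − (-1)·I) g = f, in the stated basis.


g(x) = -(9/16)x^7 + (9/8)x^6 - (7/3)x^5 + (301/24)x^4 - (109/3)x^3 + (6919/72)x^2 - (4463/18)x + 41353/72

write g with unknown coordinates in the stated basis and equate coefficients in (H − (-1)·I) g = f
solving from the highest basis element down gives g = -(9/16)x^7 + (9/8)x^6 - (7/3)x^5 + (301/24)x^4 - (109/3)x^3 + (6919/72)x^2 - (4463/18)x + 41353/72
check: H g = -(63/16)x^7 - (9/8)x^6 + (11/6)x^5 - (301/24)x^4 + (109/3)x^3 - (6919/72)x^2 + (4505/18)x - 41353/72
so H g − (-1)·g = -(9/2)x^7 - (1/2)x^5 + (7/3)x = f ✓


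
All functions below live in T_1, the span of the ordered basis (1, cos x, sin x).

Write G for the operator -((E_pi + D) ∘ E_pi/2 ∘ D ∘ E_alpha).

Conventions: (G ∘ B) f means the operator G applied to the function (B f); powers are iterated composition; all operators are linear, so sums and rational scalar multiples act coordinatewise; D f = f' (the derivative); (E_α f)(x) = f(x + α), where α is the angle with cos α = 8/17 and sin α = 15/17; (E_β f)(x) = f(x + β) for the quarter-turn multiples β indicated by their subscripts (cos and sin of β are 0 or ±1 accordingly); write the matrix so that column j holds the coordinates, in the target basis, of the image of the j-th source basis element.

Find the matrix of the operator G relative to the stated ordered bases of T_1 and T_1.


the matrix is [[0, 0, 0]; [0, -23/17, -7/17]; [0, 7/17, -23/17]] (rows listed top to bottom)

image of 1: 0
image of cos x: -(23/17)cos x + (7/17)sin x
image of sin x: -(7/17)cos x - (23/17)sin x
each image's coordinates form column j of the matrix


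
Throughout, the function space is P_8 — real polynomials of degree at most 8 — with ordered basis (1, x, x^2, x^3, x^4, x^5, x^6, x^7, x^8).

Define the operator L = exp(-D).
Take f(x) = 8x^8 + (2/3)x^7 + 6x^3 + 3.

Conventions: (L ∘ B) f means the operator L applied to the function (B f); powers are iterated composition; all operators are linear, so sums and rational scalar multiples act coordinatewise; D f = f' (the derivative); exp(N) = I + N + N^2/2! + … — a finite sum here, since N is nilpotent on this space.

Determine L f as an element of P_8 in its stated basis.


order-1 term: -64x^7 - (14/3)x^6 - 18x^2
order-2 term: 224x^6 + 14x^5 + 18x
order-3 term: -448x^5 - (70/3)x^4 - 6
order-4 term: 560x^4 + (70/3)x^3
order-5 term: -448x^3 - 14x^2
order-6 term: 224x^2 + (14/3)x
order-7 term: -64x - 2/3
order-8 term: 8
the series for exp(-D) f terminates at order 8
exp(-D) f = 8x^8 - (190/3)x^7 + (658/3)x^6 - 434x^5 + (1610/3)x^4 - (1256/3)x^3 + 192x^2 - (124/3)x + 13/3

the result is g(x) = 8x^8 - (190/3)x^7 + (658/3)x^6 - 434x^5 + (1610/3)x^4 - (1256/3)x^3 + 192x^2 - (124/3)x + 13/3


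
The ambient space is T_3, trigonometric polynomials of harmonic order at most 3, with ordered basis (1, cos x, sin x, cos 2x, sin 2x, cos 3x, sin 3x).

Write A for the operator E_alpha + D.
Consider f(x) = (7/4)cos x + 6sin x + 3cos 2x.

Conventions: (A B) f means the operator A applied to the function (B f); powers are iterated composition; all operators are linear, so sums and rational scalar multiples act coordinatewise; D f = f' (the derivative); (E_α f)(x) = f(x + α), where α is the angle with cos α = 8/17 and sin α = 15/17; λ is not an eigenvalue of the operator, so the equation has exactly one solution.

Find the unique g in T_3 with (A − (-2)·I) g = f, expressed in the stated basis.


the image equals g(x) = -(237/328)cos x + (77/41)sin x + (1251/2917)cos 2x + (2454/2917)sin 2x

write g with unknown coordinates in the stated basis and equate coefficients in (A − (-2)·I) g = f
solving from the highest basis element down gives g = -(237/328)cos x + (77/41)sin x + (1251/2917)cos 2x + (2454/2917)sin 2x
check: A g = (131/41)cos x + (92/41)sin x + (6249/2917)cos 2x - (4908/2917)sin 2x
so A g − (-2)·g = (7/4)cos x + 6sin x + 3cos 2x = f ✓


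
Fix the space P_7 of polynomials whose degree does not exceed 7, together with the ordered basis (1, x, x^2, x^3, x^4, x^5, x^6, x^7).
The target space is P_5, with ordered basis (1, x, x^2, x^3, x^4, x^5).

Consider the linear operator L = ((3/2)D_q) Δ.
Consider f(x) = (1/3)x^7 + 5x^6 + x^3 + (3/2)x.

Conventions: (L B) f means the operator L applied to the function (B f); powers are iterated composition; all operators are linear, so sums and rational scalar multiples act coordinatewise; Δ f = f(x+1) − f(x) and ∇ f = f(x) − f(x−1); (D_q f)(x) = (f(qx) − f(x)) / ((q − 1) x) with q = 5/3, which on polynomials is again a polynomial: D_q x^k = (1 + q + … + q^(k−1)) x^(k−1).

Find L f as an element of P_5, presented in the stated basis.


Δ f = (7/3)x^6 + 37x^5 + (260/3)x^4 + (335/3)x^3 + 85x^2 + (106/3)x + 47/6
D_q Δ f = (52136/729)x^5 + (53317/81)x^4 + (70720/81)x^3 + (16415/27)x^2 + (680/3)x + 106/3
((3/2)D_q) Δ f = (26068/243)x^5 + (53317/54)x^4 + (35360/27)x^3 + (16415/18)x^2 + 340x + 53

the image equals g(x) = (26068/243)x^5 + (53317/54)x^4 + (35360/27)x^3 + (16415/18)x^2 + 340x + 53


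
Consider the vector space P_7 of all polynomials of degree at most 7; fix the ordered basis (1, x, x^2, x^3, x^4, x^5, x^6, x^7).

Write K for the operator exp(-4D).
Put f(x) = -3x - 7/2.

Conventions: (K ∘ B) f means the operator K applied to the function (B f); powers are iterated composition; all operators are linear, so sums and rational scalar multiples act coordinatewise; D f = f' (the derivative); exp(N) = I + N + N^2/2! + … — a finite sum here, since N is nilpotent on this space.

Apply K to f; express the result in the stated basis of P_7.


order-1 term: 12
the series for exp(-4D) f terminates at order 1
exp(-4D) f = -3x + 17/2

the result is g(x) = -3x + 17/2


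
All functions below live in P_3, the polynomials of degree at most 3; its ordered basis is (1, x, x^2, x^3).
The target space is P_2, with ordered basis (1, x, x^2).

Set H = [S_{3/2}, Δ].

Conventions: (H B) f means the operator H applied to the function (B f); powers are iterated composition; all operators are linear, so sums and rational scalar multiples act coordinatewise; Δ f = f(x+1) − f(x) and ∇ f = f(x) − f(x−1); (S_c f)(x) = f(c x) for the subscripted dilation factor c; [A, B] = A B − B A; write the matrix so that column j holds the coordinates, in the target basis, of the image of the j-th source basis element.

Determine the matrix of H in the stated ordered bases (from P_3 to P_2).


the matrix is [[0, -1/2, -5/4, -19/8]; [0, 0, -3/2, -45/8]; [0, 0, 0, -27/8]] (rows listed top to bottom)

image of 1: 0
image of x: -1/2
image of x^2: -(3/2)x - 5/4
image of x^3: -(27/8)x^2 - (45/8)x - 19/8
each image's coordinates form column j of the matrix


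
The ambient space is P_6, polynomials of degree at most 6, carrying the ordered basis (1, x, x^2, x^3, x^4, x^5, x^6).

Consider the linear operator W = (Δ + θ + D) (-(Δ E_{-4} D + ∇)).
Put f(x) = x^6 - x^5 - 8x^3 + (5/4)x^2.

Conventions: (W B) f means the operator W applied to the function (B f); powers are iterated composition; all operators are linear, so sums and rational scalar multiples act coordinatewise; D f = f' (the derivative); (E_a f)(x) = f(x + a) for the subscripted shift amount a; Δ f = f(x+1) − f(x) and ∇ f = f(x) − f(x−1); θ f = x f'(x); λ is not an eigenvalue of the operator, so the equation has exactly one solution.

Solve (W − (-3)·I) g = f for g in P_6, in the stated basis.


write g with unknown coordinates in the stated basis and equate coefficients in (W − (-3)·I) g = f
solving from the highest basis element down gives g = (1/3)x^6 + 3x^5 + (100/3)x^4 + (262/3)x^3 + (6061/12)x^2 + (1087/2)x - 1226/3
check: W g = -10x^5 - 100x^4 - 270x^3 - 1514x^2 - (3261/2)x + 1226
so W g − (-3)·g = x^6 - x^5 - 8x^3 + (5/4)x^2 = f ✓

g(x) = (1/3)x^6 + 3x^5 + (100/3)x^4 + (262/3)x^3 + (6061/12)x^2 + (1087/2)x - 1226/3


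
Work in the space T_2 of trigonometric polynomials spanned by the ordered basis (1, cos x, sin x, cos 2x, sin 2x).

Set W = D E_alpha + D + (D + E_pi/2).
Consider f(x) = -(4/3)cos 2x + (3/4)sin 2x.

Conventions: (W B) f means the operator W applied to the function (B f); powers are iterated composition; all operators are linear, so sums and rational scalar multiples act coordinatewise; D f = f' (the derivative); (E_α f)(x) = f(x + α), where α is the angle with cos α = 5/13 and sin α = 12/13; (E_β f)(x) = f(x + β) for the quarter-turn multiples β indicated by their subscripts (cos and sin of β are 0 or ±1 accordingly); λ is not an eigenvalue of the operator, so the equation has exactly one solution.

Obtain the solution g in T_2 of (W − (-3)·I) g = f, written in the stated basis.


the result is g(x) = -(2755/7152)cos 2x - (1021/2384)sin 2x

write g with unknown coordinates in the stated basis and equate coefficients in (W − (-3)·I) g = f
solving from the highest basis element down gives g = -(2755/7152)cos 2x - (1021/2384)sin 2x
check: W g = -(1271/7152)cos 2x + (4851/2384)sin 2x
so W g − (-3)·g = -(4/3)cos 2x + (3/4)sin 2x = f ✓


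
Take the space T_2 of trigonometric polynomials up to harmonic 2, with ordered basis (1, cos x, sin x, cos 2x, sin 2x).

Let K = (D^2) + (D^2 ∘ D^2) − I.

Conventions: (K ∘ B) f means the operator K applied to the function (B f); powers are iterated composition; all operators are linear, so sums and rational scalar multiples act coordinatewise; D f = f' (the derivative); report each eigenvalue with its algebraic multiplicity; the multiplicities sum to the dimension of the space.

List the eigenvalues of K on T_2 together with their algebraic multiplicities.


λ = -1 (multiplicity 3), λ = 11 (multiplicity 2)

image of 1: -1
image of cos x: -cos x
image of sin x: -sin x
image of cos 2x: 11cos 2x
image of sin 2x: 11sin 2x
the matrix is diagonal; its diagonal is (-1, -1, -1, 11, 11)
for a triangular matrix the eigenvalues are the diagonal entries, with algebraic multiplicity their repetition count


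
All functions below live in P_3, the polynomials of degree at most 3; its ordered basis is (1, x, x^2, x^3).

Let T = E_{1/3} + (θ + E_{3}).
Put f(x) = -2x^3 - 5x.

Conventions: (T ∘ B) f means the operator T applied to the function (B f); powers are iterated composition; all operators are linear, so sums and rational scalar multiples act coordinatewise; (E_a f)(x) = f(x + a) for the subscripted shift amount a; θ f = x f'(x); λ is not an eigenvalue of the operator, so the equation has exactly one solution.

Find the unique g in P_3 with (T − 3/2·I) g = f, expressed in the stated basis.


the image equals g(x) = -(4/7)x^3 + (16/7)x^2 - (194/63)x + 88/9

write g with unknown coordinates in the stated basis and equate coefficients in (T − 3/2·I) g = f
solving from the highest basis element down gives g = -(4/7)x^3 + (16/7)x^2 - (194/63)x + 88/9
check: T g = -(20/7)x^3 + (24/7)x^2 - (202/21)x + 44/3
so T g − 3/2·g = -2x^3 - 5x = f ✓


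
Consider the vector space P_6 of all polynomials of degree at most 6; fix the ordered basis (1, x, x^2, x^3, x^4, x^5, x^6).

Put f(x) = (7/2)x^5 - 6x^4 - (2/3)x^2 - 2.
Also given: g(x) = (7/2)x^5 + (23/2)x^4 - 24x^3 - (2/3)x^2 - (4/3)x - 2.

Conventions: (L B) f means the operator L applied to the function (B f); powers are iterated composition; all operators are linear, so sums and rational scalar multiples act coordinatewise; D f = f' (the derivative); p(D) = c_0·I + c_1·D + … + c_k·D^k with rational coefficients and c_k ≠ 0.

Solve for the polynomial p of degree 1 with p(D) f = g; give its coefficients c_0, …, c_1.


D^0 f = (7/2)x^5 - 6x^4 - (2/3)x^2 - 2
D^1 f = (35/2)x^4 - 24x^3 - (4/3)x
matching coefficients of g against c_0 f + c_1 Df + … from the top degree down determines the c_i
solution: c_0 = 1, c_1 = 1

c_0 = 1, c_1 = 1


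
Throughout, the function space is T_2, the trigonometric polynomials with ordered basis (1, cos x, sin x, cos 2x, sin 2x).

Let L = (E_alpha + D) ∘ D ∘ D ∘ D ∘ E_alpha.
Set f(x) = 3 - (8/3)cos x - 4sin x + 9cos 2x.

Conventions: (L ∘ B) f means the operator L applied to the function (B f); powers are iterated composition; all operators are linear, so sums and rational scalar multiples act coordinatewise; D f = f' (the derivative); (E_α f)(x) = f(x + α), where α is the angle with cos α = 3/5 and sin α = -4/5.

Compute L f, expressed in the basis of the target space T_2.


g(x) = (76/25)cos x + (4/75)sin x - (1008/625)cos 2x + (48456/625)sin 2x

E_alpha f = 3 + (8/5)cos x - (68/15)sin x - (63/25)cos 2x + (216/25)sin 2x
D E_alpha f = -(68/15)cos x - (8/5)sin x + (432/25)cos 2x + (126/25)sin 2x
D D E_alpha f = -(8/5)cos x + (68/15)sin x + (252/25)cos 2x - (864/25)sin 2x
D D D E_alpha f = (68/15)cos x + (8/5)sin x - (1728/25)cos 2x - (504/25)sin 2x
E_alpha (D ∘ D ∘ D) E_alpha f = (36/25)cos x + (344/75)sin x + (24192/625)cos 2x - (37944/625)sin 2x
D (D ∘ D ∘ D) E_alpha f = (8/5)cos x - (68/15)sin x - (1008/25)cos 2x + (3456/25)sin 2x
(E_alpha + D) (D ∘ D ∘ D) E_alpha f = (76/25)cos x + (4/75)sin x - (1008/625)cos 2x + (48456/625)sin 2x


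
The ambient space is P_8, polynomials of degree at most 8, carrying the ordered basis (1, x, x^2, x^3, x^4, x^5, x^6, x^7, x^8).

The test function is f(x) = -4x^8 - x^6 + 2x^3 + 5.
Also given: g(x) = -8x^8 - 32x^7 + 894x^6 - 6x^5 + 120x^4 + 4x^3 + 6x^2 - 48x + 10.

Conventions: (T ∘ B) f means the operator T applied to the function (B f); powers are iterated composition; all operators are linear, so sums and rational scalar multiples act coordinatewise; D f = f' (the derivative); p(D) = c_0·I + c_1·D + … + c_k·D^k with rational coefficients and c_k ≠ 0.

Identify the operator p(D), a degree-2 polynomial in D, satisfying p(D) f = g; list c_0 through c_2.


D^0 f = -4x^8 - x^6 + 2x^3 + 5
D^1 f = -32x^7 - 6x^5 + 6x^2
D^2 f = -224x^6 - 30x^4 + 12x
matching coefficients of g against c_0 f + c_1 Df + … from the top degree down determines the c_i
solution: c_0 = 2, c_1 = 1, c_2 = -4

c_0 = 2, c_1 = 1, c_2 = -4
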